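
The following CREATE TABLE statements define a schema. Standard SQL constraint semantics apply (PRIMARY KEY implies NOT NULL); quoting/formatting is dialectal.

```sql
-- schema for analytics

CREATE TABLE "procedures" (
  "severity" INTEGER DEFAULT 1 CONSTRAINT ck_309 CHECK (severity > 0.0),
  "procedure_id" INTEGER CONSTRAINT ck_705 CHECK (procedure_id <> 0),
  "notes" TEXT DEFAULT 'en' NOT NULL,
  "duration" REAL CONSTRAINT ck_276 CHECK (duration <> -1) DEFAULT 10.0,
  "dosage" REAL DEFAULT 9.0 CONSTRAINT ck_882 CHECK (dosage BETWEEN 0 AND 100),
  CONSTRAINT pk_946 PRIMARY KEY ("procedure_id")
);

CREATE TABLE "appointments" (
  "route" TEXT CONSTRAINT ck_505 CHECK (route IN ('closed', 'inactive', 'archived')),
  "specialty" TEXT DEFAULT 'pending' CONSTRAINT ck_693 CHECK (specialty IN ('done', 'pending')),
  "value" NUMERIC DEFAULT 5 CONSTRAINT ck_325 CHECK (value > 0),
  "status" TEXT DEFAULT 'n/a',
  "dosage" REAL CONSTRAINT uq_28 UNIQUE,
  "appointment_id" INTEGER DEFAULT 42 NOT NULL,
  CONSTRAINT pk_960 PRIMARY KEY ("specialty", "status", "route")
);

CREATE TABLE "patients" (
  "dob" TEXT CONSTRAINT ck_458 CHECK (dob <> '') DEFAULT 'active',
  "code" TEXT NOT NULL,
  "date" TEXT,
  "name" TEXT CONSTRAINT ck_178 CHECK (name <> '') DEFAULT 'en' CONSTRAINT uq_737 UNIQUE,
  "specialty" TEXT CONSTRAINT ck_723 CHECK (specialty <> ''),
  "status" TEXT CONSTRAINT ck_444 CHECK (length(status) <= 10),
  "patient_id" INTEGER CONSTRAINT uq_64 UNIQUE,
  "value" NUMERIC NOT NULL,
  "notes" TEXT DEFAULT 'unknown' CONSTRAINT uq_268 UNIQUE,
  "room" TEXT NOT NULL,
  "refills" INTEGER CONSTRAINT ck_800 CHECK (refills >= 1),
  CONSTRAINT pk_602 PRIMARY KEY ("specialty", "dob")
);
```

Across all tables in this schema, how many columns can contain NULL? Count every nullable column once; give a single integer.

procedures: 3 nullable (severity, duration, dosage — PK (procedure_id) and explicit NOT NULL columns excluded).
appointments: 2 nullable (value, dosage — PK (specialty, status, route) and explicit NOT NULL columns excluded).
patients: 6 nullable (date, name, status, patient_id, notes, refills — PK (specialty, dob) and explicit NOT NULL columns excluded).
Total: 3 + 2 + 6 = 11.

11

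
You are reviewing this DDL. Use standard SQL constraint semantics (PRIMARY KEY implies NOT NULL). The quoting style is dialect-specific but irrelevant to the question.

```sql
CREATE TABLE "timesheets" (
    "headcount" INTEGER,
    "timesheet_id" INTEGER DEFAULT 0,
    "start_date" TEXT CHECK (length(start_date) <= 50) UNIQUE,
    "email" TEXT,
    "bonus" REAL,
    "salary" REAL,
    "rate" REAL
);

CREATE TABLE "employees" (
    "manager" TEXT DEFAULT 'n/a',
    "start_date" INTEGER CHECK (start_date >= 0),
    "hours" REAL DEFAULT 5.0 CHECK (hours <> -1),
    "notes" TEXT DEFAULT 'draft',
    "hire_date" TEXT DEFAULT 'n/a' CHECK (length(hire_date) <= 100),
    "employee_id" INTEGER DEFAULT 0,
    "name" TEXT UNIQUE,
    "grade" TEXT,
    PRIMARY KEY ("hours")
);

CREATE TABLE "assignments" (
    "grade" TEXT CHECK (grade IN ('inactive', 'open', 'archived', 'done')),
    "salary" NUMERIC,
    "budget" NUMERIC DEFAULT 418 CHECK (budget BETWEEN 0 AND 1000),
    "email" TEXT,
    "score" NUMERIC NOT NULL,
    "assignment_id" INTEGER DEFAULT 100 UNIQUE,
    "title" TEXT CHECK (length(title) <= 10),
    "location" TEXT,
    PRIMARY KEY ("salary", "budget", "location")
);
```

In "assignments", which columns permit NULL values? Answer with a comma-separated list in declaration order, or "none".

grade, email, assignment_id, title

- grade: CHECK does not forbid NULL (a CHECK constraint passes when its expression is NULL) → nullable.
- salary: part of the PRIMARY KEY, which implies NOT NULL → not nullable.
- budget: part of the PRIMARY KEY, which implies NOT NULL → not nullable.
- email: no NOT NULL constraint applies → nullable.
- score: declared NOT NULL → not nullable.
- assignment_id: UNIQUE does not imply NOT NULL → nullable.
- title: CHECK does not forbid NULL (a CHECK constraint passes when its expression is NULL) → nullable.
- location: part of the PRIMARY KEY, which implies NOT NULL → not nullable.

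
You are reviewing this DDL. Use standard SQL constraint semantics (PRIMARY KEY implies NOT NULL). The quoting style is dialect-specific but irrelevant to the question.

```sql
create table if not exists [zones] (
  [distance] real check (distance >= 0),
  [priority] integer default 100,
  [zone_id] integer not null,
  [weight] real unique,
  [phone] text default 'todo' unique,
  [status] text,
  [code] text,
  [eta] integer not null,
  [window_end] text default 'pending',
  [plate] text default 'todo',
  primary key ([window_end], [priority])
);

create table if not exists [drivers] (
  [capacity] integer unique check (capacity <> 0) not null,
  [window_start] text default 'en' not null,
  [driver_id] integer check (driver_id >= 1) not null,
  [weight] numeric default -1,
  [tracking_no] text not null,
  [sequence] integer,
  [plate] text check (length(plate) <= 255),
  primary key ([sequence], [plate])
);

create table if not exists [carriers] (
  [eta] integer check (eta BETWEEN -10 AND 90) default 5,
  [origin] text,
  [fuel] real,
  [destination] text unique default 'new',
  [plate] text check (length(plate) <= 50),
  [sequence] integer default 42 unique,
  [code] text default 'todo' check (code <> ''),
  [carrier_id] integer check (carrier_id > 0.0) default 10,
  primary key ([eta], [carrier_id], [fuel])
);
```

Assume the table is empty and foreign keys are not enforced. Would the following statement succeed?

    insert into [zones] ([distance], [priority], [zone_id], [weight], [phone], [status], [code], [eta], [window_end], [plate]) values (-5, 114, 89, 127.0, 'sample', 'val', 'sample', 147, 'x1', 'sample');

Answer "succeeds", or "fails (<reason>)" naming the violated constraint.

fails (CHECK on distance)

The value -5 for distance violates CHECK (distance >= 0).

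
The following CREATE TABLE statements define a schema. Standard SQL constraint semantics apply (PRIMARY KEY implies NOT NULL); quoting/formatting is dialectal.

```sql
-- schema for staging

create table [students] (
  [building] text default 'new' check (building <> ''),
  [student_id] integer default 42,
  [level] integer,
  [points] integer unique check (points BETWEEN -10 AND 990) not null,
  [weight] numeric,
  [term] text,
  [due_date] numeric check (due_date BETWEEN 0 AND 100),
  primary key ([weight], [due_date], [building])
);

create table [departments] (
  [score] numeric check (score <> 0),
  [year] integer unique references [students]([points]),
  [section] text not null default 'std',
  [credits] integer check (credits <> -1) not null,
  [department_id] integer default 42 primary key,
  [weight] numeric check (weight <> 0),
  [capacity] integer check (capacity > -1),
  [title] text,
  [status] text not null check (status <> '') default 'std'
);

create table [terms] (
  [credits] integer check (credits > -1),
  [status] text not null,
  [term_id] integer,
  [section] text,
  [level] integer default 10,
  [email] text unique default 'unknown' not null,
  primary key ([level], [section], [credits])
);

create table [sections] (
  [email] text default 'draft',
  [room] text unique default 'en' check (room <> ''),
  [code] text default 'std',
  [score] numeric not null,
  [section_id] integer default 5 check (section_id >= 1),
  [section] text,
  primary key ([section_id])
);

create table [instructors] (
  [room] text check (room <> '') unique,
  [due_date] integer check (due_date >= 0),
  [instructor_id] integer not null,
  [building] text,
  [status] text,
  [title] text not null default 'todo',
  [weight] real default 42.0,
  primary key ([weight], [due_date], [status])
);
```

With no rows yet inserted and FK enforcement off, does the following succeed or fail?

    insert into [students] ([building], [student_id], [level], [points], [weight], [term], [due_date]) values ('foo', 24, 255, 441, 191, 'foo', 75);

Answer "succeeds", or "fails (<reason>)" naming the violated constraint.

succeeds

NOT NULL columns: building is supplied; due_date is supplied; points is supplied; weight is supplied.
CHECK constraints: 'foo' satisfies (building <> ''); 441 satisfies (points BETWEEN -10 AND 990); 75 satisfies (due_date BETWEEN 0 AND 100).
No constraint is violated.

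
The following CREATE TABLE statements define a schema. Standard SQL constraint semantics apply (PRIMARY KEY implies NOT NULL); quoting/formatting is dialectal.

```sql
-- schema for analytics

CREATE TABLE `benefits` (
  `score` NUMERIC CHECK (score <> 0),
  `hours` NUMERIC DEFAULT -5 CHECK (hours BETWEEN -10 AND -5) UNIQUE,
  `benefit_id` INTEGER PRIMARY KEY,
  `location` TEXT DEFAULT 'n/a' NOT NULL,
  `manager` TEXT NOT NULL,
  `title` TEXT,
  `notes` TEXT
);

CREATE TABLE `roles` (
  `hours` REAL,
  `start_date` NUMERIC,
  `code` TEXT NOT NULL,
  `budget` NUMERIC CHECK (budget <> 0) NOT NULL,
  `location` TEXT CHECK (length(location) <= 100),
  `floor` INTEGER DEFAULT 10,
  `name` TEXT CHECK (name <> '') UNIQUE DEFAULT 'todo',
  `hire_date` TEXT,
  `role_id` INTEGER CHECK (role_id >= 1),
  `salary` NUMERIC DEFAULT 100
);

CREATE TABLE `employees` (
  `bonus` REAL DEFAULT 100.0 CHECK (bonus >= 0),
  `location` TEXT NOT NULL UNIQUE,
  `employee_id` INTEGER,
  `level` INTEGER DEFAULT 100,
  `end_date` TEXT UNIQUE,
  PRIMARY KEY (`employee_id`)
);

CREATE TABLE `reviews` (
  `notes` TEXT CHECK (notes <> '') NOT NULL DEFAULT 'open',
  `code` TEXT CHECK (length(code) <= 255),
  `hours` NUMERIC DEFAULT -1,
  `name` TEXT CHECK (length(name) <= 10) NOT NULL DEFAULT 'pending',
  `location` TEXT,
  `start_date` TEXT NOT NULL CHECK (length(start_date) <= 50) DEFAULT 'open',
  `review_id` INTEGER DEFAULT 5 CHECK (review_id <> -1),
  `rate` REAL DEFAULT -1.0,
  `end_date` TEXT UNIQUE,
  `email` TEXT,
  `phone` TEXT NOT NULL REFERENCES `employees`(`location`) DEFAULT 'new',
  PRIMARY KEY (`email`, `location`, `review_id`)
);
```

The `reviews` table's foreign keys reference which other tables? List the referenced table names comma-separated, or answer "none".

employees

- phone REFERENCES employees(location).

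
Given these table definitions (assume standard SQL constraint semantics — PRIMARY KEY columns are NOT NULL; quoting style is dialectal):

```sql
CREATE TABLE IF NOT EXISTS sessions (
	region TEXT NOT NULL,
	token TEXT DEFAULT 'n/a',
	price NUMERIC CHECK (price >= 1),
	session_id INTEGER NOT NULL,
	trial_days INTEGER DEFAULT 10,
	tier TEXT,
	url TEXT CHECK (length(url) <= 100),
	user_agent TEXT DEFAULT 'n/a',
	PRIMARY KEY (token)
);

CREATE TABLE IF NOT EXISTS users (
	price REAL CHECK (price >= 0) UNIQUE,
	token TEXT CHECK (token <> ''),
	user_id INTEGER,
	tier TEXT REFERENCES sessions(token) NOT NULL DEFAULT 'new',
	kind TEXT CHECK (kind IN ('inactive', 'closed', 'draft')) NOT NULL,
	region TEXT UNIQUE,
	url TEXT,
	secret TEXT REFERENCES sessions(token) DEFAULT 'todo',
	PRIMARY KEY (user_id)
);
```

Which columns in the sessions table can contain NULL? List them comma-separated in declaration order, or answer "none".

- region: declared NOT NULL → not nullable.
- token: part of the PRIMARY KEY, which implies NOT NULL → not nullable.
- price: CHECK does not forbid NULL (a CHECK constraint passes when its expression is NULL) → nullable.
- session_id: declared NOT NULL → not nullable.
- trial_days: DEFAULT only fills an omitted column; an explicit NULL is still allowed → nullable.
- tier: no NOT NULL constraint applies → nullable.
- url: CHECK does not forbid NULL (a CHECK constraint passes when its expression is NULL) → nullable.
- user_agent: DEFAULT only fills an omitted column; an explicit NULL is still allowed → nullable.

price, trial_days, tier, url, user_agent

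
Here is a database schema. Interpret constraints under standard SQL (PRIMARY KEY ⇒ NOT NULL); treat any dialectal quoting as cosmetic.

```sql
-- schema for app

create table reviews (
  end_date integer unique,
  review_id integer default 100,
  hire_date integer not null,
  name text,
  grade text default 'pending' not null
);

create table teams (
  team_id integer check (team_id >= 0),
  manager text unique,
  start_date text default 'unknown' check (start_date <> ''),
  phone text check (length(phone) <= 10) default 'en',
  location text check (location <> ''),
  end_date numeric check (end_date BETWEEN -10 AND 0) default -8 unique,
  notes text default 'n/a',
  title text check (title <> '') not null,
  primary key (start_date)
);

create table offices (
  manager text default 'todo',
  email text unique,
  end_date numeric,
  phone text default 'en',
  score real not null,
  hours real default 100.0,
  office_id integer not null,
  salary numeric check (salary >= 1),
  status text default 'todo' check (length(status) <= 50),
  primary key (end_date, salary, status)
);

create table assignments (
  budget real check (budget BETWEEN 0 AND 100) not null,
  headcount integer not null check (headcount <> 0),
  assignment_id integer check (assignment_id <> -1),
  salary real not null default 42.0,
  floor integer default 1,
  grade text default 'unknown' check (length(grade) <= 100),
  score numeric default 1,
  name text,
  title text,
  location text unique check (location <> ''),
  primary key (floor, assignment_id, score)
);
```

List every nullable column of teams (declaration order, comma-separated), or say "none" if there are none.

- team_id: CHECK does not forbid NULL (a CHECK constraint passes when its expression is NULL) → nullable.
- manager: UNIQUE does not imply NOT NULL → nullable.
- start_date: part of the PRIMARY KEY, which implies NOT NULL → not nullable.
- phone: CHECK does not forbid NULL (a CHECK constraint passes when its expression is NULL) → nullable.
- location: CHECK does not forbid NULL (a CHECK constraint passes when its expression is NULL) → nullable.
- end_date: CHECK does not forbid NULL (a CHECK constraint passes when its expression is NULL) → nullable.
- notes: DEFAULT only fills an omitted column; an explicit NULL is still allowed → nullable.
- title: declared NOT NULL → not nullable.

team_id, manager, phone, location, end_date, notes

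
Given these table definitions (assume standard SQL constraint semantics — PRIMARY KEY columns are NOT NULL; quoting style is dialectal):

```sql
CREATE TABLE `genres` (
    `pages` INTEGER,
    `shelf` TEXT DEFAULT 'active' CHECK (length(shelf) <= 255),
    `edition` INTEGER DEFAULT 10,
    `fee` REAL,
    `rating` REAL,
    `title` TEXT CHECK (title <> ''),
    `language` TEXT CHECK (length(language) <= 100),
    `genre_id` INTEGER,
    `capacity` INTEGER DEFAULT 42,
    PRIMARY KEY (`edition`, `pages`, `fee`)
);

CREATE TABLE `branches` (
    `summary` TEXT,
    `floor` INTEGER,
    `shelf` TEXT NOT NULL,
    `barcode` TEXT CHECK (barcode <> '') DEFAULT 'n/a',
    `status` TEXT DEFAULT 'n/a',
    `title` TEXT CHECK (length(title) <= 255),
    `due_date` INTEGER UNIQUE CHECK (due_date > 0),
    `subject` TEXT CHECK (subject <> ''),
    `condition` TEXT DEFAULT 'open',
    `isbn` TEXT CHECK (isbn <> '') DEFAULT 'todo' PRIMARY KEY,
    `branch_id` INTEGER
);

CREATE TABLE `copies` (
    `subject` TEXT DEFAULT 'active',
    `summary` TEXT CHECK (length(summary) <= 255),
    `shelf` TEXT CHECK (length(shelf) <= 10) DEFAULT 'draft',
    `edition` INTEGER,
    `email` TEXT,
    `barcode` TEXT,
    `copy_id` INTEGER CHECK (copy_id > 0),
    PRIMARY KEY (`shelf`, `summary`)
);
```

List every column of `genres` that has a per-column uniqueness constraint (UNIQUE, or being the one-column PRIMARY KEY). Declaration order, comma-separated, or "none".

- pages: part of a composite PRIMARY KEY — only the tuple is unique, not this column on its own.
- shelf: no UNIQUE or single-column PK constraint.
- edition: part of a composite PRIMARY KEY — only the tuple is unique, not this column on its own.
- fee: part of a composite PRIMARY KEY — only the tuple is unique, not this column on its own.
- rating: no UNIQUE or single-column PK constraint.
- title: no UNIQUE or single-column PK constraint.
- language: no UNIQUE or single-column PK constraint.
- genre_id: no UNIQUE or single-column PK constraint.
- capacity: no UNIQUE or single-column PK constraint.

none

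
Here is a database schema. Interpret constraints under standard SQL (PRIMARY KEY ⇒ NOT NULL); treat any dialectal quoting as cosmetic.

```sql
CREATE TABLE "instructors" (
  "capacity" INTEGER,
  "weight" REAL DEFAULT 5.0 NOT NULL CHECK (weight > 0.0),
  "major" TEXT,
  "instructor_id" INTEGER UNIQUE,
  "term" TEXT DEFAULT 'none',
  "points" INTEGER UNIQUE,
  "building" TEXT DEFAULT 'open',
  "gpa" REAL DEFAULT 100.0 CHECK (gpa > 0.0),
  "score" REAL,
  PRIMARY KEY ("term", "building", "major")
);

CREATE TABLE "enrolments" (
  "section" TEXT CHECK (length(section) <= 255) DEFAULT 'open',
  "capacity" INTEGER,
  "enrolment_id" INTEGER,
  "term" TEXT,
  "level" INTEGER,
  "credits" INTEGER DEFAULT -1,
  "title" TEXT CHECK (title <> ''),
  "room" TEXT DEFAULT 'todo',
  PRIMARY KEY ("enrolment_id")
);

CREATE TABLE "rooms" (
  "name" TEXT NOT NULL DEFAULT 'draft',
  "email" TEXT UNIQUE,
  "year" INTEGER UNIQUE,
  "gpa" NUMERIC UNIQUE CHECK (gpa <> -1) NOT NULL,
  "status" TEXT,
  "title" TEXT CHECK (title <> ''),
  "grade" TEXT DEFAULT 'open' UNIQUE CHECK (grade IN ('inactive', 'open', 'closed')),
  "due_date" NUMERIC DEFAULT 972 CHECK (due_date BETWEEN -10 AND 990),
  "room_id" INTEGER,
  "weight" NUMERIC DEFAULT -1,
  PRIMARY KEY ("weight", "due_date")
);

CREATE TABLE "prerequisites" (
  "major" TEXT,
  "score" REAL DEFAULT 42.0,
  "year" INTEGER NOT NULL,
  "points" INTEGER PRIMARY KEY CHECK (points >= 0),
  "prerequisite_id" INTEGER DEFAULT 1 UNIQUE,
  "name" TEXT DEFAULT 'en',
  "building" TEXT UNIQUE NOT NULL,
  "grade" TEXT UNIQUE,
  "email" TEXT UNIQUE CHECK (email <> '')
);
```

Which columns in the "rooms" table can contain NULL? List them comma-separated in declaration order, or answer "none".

- name: declared NOT NULL → not nullable.
- email: UNIQUE does not imply NOT NULL → nullable.
- year: UNIQUE does not imply NOT NULL → nullable.
- gpa: declared NOT NULL → not nullable.
- status: no NOT NULL constraint applies → nullable.
- title: CHECK does not forbid NULL (a CHECK constraint passes when its expression is NULL) → nullable.
- grade: CHECK does not forbid NULL (a CHECK constraint passes when its expression is NULL) → nullable.
- due_date: part of the PRIMARY KEY, which implies NOT NULL → not nullable.
- room_id: no NOT NULL constraint applies → nullable.
- weight: part of the PRIMARY KEY, which implies NOT NULL → not nullable.

email, year, status, title, grade, room_id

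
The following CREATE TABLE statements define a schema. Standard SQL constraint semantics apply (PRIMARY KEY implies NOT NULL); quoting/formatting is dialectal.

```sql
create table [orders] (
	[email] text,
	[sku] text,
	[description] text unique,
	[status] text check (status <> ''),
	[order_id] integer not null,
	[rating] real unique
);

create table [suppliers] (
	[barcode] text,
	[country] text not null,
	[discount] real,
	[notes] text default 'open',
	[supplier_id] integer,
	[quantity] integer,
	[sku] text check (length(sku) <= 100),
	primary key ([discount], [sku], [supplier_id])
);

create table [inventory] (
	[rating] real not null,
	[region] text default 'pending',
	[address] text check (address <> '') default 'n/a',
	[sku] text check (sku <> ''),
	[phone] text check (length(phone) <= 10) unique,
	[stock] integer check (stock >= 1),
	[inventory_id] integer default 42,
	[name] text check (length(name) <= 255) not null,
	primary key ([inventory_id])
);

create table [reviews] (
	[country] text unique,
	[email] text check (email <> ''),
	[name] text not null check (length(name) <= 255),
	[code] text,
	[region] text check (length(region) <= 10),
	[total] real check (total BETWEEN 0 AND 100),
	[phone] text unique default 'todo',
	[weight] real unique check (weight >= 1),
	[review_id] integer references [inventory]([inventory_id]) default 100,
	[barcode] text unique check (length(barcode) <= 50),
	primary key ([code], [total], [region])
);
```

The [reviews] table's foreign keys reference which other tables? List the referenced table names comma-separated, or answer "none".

- review_id REFERENCES inventory(inventory_id).

inventory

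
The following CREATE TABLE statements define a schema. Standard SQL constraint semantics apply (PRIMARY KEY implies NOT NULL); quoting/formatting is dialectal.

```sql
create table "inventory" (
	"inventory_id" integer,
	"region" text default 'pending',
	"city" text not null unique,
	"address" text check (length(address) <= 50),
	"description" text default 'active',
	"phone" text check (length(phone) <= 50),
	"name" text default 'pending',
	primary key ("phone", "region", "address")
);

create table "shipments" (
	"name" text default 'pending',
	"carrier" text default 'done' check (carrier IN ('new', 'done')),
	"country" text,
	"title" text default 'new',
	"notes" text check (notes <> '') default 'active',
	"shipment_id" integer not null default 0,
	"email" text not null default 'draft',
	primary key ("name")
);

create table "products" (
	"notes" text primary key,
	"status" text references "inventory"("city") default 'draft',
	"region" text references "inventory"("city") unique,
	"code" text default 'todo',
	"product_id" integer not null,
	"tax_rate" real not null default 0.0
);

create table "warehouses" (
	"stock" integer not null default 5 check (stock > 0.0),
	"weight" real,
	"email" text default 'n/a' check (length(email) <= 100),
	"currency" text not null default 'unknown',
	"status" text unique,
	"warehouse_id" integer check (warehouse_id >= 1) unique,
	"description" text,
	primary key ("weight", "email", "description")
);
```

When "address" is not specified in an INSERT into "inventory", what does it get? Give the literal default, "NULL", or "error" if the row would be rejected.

address has no DEFAULT clause.
Omitting it would insert NULL, but it is part of the PRIMARY KEY, so the INSERT fails.

error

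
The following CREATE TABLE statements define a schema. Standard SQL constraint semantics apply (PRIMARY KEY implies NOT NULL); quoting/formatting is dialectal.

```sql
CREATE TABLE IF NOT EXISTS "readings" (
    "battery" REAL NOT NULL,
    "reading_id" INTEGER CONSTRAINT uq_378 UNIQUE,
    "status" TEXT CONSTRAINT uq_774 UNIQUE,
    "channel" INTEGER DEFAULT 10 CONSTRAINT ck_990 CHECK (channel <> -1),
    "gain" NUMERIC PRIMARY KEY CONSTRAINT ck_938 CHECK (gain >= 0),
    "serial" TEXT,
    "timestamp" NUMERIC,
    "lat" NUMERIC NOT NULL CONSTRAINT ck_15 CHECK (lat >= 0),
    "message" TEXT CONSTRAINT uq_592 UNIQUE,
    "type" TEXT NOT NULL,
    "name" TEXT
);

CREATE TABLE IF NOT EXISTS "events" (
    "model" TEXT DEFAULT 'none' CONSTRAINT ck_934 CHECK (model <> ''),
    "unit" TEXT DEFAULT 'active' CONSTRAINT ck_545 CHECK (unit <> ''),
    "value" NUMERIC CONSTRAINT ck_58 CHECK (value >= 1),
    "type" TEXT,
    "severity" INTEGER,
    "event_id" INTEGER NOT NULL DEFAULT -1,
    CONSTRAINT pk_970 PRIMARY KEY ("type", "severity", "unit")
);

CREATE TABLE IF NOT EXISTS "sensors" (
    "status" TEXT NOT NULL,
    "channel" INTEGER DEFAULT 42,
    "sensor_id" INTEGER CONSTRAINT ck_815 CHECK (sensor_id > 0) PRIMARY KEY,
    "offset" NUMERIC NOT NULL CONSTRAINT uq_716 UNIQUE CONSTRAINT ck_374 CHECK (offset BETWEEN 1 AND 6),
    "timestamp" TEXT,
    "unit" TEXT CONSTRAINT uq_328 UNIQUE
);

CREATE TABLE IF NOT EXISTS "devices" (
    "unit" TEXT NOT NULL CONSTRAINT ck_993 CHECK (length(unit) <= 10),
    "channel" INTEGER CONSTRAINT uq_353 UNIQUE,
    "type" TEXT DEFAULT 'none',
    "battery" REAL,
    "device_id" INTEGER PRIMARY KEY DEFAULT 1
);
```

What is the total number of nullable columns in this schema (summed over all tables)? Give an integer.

readings: 7 nullable (reading_id, status, channel, serial, timestamp, message, name — PK (gain) and explicit NOT NULL columns excluded).
events: 2 nullable (model, value — PK (type, severity, unit) and explicit NOT NULL columns excluded).
sensors: 3 nullable (channel, timestamp, unit — PK (sensor_id) and explicit NOT NULL columns excluded).
devices: 3 nullable (channel, type, battery — PK (device_id) and explicit NOT NULL columns excluded).
Total: 7 + 2 + 3 + 3 = 15.

15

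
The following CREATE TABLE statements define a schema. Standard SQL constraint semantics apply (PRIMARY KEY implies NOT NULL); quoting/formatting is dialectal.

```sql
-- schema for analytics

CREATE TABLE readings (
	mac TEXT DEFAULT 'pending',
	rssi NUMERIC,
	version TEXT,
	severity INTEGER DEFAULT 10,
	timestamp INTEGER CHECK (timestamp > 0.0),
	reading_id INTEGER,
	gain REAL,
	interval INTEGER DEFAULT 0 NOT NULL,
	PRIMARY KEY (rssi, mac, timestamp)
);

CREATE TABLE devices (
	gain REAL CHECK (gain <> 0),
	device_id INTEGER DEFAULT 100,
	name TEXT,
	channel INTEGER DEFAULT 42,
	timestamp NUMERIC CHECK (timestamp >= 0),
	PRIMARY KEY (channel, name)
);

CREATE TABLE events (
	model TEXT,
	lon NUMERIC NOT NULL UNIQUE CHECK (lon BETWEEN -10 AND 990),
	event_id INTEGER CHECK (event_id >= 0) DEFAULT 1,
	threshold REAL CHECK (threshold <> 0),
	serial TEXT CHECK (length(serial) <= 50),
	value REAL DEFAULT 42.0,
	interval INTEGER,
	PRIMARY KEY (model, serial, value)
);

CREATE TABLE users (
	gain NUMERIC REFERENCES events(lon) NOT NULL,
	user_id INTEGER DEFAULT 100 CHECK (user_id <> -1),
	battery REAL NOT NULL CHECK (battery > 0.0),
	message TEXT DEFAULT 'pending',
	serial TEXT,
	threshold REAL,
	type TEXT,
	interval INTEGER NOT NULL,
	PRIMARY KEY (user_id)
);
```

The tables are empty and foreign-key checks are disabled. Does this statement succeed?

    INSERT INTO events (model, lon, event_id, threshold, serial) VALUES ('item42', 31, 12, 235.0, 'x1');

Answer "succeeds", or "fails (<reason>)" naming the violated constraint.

succeeds

NOT NULL columns: lon is supplied; model is supplied; serial is supplied; value defaults to 42.0.
CHECK constraints: 31 satisfies (lon BETWEEN -10 AND 990); 12 satisfies (event_id >= 0); 235.0 satisfies (threshold <> 0); 'x1' satisfies (length(serial) <= 50).
No constraint is violated.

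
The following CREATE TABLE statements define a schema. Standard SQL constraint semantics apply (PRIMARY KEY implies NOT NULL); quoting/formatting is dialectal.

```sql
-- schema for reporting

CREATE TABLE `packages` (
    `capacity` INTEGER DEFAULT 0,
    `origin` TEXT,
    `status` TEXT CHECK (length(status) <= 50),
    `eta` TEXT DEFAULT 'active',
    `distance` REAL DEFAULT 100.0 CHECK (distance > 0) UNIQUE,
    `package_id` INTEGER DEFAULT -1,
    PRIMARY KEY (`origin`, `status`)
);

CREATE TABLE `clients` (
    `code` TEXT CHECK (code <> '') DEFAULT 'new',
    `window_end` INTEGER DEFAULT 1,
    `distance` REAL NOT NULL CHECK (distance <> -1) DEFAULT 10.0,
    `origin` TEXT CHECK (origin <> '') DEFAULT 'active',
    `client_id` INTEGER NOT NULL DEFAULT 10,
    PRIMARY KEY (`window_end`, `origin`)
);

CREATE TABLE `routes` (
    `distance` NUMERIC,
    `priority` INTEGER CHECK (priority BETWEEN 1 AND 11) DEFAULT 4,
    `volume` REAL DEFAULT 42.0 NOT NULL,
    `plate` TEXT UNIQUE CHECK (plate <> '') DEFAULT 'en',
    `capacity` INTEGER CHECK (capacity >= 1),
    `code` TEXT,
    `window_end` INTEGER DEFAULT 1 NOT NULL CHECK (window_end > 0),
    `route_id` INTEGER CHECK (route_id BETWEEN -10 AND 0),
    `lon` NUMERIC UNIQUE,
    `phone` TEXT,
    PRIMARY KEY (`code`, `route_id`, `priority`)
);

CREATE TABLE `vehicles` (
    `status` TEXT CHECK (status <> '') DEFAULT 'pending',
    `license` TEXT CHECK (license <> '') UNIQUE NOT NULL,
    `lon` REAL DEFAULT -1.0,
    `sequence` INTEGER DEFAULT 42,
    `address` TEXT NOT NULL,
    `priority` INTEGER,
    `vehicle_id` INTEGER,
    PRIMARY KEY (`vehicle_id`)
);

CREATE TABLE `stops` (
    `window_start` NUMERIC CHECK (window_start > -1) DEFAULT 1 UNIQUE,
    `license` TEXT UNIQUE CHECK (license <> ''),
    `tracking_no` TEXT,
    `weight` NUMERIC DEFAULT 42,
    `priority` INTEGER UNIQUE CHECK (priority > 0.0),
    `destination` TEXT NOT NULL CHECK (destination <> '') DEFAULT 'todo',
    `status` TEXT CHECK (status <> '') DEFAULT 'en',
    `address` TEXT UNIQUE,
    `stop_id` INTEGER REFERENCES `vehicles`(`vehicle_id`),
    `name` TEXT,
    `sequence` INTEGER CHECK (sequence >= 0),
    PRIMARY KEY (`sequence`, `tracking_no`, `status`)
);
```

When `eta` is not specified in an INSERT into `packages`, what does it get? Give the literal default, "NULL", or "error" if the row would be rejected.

eta has an explicit DEFAULT 'active'.
When the column is omitted from an INSERT, that default is used.

'active'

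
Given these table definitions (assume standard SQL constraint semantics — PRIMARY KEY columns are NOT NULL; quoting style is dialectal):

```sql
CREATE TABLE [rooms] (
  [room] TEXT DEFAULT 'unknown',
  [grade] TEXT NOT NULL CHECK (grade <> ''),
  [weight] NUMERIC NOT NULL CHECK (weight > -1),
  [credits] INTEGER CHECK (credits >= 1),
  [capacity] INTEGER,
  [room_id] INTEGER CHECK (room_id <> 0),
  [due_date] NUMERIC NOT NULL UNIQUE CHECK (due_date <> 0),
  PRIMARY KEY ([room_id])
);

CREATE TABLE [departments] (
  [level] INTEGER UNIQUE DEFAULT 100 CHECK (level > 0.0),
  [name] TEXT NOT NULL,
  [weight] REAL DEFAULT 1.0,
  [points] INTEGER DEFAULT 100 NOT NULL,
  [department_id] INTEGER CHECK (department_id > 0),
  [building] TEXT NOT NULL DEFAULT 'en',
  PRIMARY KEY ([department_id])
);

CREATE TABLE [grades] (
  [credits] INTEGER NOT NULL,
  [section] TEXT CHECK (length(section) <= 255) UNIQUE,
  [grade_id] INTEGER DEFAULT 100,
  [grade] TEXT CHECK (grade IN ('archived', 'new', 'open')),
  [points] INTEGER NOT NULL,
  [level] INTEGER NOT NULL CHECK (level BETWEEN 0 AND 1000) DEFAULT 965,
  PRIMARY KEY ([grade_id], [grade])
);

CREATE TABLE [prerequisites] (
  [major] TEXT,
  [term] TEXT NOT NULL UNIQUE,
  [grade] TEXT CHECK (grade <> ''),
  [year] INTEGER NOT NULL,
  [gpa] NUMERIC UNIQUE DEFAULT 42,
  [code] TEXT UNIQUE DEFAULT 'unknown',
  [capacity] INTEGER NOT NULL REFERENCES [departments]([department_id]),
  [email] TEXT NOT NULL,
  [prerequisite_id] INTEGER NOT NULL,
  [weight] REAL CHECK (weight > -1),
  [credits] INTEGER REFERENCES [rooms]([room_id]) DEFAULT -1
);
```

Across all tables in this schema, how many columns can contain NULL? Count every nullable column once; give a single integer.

12

rooms: 3 nullable (room, credits, capacity — PK (room_id) and explicit NOT NULL columns excluded).
departments: 2 nullable (level, weight — PK (department_id) and explicit NOT NULL columns excluded).
grades: 1 nullable (section — PK (grade_id, grade) and explicit NOT NULL columns excluded).
prerequisites: 6 nullable (major, grade, gpa, code, weight, credits — PK none and explicit NOT NULL columns excluded).
Total: 3 + 2 + 1 + 6 = 12.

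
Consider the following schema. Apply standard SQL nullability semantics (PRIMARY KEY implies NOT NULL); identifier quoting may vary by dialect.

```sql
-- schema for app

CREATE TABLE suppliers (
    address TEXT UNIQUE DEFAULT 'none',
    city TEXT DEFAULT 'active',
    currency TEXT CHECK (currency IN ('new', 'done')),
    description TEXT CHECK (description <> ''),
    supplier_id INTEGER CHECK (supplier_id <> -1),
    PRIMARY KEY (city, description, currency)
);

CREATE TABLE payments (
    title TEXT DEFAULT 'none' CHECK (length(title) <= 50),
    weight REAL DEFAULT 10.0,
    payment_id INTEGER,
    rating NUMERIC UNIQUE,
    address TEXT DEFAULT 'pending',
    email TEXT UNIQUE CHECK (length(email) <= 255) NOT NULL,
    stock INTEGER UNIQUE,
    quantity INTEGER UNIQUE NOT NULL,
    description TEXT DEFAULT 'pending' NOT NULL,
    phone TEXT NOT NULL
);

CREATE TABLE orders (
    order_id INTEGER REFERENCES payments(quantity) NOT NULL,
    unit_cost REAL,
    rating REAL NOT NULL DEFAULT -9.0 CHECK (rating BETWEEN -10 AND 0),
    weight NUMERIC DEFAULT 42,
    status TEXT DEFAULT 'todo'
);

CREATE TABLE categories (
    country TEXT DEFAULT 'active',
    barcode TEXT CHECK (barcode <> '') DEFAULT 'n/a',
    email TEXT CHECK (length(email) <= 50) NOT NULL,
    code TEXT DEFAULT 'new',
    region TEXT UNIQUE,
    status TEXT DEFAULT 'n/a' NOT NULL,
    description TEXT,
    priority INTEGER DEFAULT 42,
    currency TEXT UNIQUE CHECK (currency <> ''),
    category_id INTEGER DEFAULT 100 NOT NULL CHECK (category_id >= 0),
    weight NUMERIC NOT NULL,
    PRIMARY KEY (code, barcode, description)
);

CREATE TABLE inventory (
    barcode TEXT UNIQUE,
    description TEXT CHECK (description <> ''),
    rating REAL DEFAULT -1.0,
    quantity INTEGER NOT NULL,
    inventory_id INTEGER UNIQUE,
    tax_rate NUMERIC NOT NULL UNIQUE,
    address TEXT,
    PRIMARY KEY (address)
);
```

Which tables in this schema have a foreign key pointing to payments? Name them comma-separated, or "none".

- orders.order_id references payments(quantity).

orders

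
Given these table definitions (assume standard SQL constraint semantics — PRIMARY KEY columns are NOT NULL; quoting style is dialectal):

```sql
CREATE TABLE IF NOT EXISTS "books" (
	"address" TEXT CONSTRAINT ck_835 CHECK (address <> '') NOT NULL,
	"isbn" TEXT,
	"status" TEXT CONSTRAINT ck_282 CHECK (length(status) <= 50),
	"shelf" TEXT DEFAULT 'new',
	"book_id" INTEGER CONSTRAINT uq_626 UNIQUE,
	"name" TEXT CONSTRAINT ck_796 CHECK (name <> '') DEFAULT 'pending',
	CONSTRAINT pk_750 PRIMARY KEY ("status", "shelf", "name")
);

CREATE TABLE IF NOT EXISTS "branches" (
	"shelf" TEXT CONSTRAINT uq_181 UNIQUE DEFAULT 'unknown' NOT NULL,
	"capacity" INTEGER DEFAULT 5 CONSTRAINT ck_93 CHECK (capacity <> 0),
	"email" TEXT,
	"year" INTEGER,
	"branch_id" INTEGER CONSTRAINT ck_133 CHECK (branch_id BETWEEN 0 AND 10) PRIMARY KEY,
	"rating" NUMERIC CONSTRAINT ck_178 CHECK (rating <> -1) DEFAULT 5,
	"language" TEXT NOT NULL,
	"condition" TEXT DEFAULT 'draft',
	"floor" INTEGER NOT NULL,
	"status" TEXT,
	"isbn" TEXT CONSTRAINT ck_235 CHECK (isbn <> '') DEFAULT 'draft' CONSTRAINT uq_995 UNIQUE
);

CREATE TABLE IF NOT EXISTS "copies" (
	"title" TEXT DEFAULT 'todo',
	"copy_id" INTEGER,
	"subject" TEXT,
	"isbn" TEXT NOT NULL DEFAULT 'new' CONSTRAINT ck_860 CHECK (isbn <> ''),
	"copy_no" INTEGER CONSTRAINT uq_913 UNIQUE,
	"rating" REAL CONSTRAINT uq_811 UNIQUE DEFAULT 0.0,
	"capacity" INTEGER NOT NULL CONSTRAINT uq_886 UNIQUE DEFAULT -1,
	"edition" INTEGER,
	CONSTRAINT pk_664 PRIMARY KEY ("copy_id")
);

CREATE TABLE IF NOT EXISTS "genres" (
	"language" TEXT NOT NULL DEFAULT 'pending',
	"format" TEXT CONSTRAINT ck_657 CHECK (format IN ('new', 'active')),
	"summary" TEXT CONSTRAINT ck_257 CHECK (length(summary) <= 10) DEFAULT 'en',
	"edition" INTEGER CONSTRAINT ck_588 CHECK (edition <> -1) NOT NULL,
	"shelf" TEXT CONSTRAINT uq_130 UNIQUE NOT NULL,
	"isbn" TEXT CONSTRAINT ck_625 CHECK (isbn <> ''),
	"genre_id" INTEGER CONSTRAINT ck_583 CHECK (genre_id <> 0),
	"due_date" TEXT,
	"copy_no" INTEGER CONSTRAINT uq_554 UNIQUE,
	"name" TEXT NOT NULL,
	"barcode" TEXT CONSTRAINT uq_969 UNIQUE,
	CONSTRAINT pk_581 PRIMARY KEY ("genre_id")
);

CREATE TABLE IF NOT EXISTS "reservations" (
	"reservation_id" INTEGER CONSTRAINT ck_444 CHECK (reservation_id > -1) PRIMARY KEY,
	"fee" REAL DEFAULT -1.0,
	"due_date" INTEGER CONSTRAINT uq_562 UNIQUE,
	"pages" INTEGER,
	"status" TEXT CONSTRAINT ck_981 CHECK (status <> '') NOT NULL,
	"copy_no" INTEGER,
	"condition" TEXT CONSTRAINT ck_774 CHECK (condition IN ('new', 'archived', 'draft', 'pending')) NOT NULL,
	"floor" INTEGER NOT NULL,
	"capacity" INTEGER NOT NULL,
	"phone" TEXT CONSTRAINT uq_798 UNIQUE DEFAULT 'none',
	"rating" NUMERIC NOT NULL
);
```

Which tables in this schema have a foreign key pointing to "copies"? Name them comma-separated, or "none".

none

No REFERENCES clause anywhere in the schema names copies.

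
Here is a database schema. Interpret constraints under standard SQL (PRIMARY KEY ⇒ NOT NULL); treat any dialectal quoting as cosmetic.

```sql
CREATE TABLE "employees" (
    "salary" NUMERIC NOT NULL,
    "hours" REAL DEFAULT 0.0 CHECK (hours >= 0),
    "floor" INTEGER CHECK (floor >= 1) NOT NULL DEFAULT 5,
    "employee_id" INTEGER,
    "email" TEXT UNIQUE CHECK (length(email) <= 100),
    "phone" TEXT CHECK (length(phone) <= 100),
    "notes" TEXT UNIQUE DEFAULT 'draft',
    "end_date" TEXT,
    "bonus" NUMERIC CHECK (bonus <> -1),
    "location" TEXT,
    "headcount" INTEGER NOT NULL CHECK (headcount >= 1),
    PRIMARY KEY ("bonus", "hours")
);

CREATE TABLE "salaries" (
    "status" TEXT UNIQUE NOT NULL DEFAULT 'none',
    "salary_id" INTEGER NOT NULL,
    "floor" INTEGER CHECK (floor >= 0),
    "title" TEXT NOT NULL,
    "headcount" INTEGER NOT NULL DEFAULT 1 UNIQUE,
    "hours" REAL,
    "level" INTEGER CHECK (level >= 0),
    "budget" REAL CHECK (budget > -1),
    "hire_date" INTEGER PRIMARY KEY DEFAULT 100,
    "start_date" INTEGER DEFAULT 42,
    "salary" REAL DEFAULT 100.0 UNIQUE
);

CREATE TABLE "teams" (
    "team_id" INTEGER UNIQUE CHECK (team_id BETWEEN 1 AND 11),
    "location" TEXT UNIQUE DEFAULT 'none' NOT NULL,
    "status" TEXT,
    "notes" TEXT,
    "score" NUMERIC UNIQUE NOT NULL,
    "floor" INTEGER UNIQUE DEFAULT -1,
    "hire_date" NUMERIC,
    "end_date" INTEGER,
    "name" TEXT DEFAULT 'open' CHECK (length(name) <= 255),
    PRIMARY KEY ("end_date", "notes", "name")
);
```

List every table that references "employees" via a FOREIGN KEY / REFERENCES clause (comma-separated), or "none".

none

No REFERENCES clause anywhere in the schema names employees.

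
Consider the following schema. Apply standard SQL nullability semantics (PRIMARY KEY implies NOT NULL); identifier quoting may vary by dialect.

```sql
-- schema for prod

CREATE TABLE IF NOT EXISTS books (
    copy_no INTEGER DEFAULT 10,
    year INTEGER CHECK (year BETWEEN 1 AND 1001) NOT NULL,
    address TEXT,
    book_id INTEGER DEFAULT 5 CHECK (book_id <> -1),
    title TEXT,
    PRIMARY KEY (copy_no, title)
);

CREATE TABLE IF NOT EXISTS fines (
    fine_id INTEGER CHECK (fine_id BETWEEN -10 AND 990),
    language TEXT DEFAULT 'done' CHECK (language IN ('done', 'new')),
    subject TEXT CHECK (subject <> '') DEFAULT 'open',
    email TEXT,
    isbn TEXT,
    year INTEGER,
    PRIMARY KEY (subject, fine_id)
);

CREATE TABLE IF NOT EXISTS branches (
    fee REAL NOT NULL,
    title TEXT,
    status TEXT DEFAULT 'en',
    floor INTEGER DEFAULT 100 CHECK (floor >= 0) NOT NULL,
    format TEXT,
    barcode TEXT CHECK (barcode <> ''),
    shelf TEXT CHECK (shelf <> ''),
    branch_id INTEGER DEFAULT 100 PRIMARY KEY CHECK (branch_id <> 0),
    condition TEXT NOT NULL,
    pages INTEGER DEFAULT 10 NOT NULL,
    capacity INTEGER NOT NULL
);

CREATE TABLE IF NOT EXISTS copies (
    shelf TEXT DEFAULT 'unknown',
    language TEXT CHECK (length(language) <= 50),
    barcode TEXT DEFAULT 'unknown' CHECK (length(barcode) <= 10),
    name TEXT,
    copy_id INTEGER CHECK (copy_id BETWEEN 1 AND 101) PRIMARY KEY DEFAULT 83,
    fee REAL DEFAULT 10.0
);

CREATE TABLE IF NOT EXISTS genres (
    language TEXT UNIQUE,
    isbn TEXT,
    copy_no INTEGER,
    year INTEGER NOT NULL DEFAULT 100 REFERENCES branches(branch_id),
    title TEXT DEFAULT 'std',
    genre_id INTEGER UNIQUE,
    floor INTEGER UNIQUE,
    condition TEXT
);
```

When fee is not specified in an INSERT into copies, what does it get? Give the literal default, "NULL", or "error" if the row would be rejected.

10.0

fee has an explicit DEFAULT 10.0.
When the column is omitted from an INSERT, that default is used.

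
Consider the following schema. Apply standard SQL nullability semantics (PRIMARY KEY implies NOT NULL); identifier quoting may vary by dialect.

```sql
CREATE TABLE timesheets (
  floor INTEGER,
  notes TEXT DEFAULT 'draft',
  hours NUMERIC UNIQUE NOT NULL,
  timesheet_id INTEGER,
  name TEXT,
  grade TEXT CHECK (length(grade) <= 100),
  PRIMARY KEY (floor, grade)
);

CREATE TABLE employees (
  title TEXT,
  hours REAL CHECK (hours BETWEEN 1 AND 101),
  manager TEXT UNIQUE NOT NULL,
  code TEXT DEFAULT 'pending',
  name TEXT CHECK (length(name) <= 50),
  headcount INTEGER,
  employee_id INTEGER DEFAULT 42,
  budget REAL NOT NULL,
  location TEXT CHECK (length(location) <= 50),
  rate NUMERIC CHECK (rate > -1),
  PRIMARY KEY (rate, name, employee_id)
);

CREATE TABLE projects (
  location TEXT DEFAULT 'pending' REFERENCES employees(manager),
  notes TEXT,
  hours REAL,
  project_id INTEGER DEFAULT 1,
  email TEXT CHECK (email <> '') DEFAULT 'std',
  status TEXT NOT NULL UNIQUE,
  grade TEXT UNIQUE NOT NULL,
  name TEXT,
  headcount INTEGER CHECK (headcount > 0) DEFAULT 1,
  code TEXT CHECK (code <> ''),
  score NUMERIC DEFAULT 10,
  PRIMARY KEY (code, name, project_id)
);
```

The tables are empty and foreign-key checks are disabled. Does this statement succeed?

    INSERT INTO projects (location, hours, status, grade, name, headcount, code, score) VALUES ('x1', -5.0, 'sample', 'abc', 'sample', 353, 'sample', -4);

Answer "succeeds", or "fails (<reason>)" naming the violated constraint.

NOT NULL columns: code is supplied; grade is supplied; name is supplied; project_id defaults to 1; status is supplied.
CHECK constraints: 353 satisfies (headcount > 0); 'sample' satisfies (code <> '').
No constraint is violated.

succeeds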